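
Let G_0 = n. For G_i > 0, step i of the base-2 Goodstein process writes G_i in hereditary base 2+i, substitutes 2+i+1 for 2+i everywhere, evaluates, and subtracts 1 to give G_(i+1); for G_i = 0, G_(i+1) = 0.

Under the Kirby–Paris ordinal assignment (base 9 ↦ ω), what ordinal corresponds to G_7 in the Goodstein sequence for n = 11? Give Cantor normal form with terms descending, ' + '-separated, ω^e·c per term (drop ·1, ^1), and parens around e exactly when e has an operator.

G_0 = 11. HB_2(11) = 2^(2 + 1) + 2 + 1. Bump = 85. G_1 = 84.
G_1 = 84. HB_3(84) = 3^(3 + 1) + 3. Bump = 1028. G_2 = 1027.
G_2 = 1027. HB_4(1027) = 4^(4 + 1) + 3. Bump = 15628. G_3 = 15627.
G_3 = 15627. HB_5(15627) = 5^(5 + 1) + 2. Bump = 279938. G_4 = 279937.
G_4 = 279937. HB_6(279937) = 6^(6 + 1) + 1. Bump = 5764802. G_5 = 5764801.
G_5 = 5764801. HB_7(5764801) = 7^(7 + 1). Bump = 134217728. G_6 = 134217727.
G_6 = 134217727. HB_8(134217727) = 7·8^8 + 7·8^7 + 7·8^6 + 7·8^5 + 7·8^4 + 7·8^3 + 7·8^2 + 7·8 + 7. Bump = 2749609303. G_7 = 2749609302.

ω^ω·7 + ω^7·7 + ω^6·7 + ω^5·7 + ω^4·7 + ω^3·7 + ω^2·7 + ω·7 + 6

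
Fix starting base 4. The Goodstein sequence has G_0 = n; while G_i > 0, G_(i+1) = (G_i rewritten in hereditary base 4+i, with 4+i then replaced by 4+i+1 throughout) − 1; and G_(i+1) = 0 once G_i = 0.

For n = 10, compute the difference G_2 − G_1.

base 4: 10 = 2·4 + 2; at 5: 2·5 + 2 = 12; next = 11
base 5: 11 = 2·5 + 1; at 6: 2·6 + 1 = 13; next = 12

1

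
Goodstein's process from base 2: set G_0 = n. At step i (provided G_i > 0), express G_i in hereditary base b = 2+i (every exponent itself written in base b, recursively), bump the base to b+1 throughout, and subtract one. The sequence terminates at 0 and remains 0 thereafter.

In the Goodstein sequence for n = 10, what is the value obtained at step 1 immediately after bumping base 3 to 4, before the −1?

base 2: 10 = 2^(2 + 1) + 2; at 3: 3^(3 + 1) + 3 = 84; next = 83
base 3: 83 = 3^(3 + 1) + 2; at 4: 4^(4 + 1) + 2 = 1026; next = 1025

1026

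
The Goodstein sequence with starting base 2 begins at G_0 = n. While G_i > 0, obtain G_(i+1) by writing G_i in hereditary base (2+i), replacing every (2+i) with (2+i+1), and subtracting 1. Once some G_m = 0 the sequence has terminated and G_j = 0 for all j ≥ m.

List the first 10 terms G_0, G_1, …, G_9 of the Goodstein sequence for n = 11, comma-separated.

G_0 = 11. HB_2(11) = 2^(2 + 1) + 2 + 1. Bump = 85. G_1 = 84.
G_1 = 84. HB_3(84) = 3^(3 + 1) + 3. Bump = 1028. G_2 = 1027.
G_2 = 1027. HB_4(1027) = 4^(4 + 1) + 3. Bump = 15628. G_3 = 15627.
G_3 = 15627. HB_5(15627) = 5^(5 + 1) + 2. Bump = 279938. G_4 = 279937.
G_4 = 279937. HB_6(279937) = 6^(6 + 1) + 1. Bump = 5764802. G_5 = 5764801.
G_5 = 5764801. HB_7(5764801) = 7^(7 + 1). Bump = 134217728. G_6 = 134217727.
G_6 = 134217727. HB_8(134217727) = 7·8^8 + 7·8^7 + 7·8^6 + 7·8^5 + 7·8^4 + 7·8^3 + 7·8^2 + 7·8 + 7. Bump = 2749609303. G_7 = 2749609302.
G_7 = 2749609302. HB_9(2749609302) = 7·9^9 + 7·9^7 + 7·9^6 + 7·9^5 + 7·9^4 + 7·9^3 + 7·9^2 + 7·9 + 6. Bump = 70077777776. G_8 = 70077777775.
G_8 = 70077777775. HB_10(70077777775) = 7·10^10 + 7·10^7 + 7·10^6 + 7·10^5 + 7·10^4 + 7·10^3 + 7·10^2 + 7·10 + 5. Bump = 1997331745491. G_9 = 1997331745490.

11, 84, 1027, 15627, 279937, 5764801, 134217727, 2749609302, 70077777775, 1997331745490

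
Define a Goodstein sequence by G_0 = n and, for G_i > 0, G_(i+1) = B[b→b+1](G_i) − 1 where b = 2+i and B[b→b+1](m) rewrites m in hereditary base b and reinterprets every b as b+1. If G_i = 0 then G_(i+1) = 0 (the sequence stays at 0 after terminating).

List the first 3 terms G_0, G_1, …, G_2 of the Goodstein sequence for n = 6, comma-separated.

6, 29, 257

G_0 = 6. HB_2(6) = 2^2 + 2. Bump = 30. G_1 = 29.
G_1 = 29. HB_3(29) = 3^3 + 2. Bump = 258. G_2 = 257.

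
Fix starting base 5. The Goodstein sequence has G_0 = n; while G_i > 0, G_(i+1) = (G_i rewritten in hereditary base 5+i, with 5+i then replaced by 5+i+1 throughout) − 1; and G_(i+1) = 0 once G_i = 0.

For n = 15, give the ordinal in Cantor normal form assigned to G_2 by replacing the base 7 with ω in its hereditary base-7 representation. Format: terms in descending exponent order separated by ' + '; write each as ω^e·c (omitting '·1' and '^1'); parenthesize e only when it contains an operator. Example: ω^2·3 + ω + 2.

ω·2 + 4

i=0: 15 = 3·5 (b=5); 5→6: 3·6 = 18; 18−1 = 17
i=1: 17 = 2·6 + 5 (b=6); 6→7: 2·7 + 5 = 19; 19−1 = 18
i=2: 18 = 2·7 + 4 (b=7); 7→8: 2·8 + 4 = 20; 20−1 = 19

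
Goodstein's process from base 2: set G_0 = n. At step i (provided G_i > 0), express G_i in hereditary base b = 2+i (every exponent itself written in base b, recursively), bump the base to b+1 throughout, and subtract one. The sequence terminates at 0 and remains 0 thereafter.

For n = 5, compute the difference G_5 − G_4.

422

G_0=5  [base 2] 2^2 + 1  →[2↦3]→  3^3 + 1 = 28  −1 ⇒ G_1=27
G_1=27  [base 3] 3^3  →[3↦4]→  4^4 = 256  −1 ⇒ G_2=255
G_2=255  [base 4] 3·4^3 + 3·4^2 + 3·4 + 3  →[4↦5]→  3·5^3 + 3·5^2 + 3·5 + 3 = 468  −1 ⇒ G_3=467
G_3=467  [base 5] 3·5^3 + 3·5^2 + 3·5 + 2  →[5↦6]→  3·6^3 + 3·6^2 + 3·6 + 2 = 776  −1 ⇒ G_4=775
G_4=775  [base 6] 3·6^3 + 3·6^2 + 3·6 + 1  →[6↦7]→  3·7^3 + 3·7^2 + 3·7 + 1 = 1198  −1 ⇒ G_5=1197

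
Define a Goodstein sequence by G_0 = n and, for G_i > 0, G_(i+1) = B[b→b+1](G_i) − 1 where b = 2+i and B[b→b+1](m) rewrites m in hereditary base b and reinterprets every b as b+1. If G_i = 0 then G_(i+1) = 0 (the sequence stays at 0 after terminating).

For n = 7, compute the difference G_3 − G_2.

2868

i=0: 7 = 2^2 + 2 + 1 (b=2); 2→3: 3^3 + 3 + 1 = 31; 31−1 = 30
i=1: 30 = 3^3 + 3 (b=3); 3→4: 4^4 + 4 = 260; 260−1 = 259
i=2: 259 = 4^4 + 3 (b=4); 4→5: 5^5 + 3 = 3128; 3128−1 = 3127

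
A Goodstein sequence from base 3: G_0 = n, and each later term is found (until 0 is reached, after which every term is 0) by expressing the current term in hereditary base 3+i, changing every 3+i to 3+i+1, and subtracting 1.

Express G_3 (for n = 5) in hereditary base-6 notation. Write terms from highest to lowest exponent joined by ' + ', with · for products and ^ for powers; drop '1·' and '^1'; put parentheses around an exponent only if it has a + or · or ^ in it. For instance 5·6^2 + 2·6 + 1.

base 3: 5 = 3 + 2; at 4: 4 + 2 = 6; next = 5
base 4: 5 = 4 + 1; at 5: 5 + 1 = 6; next = 5
base 5: 5 = 5; at 6: 6 = 6; next = 5
base 6: 5 = 5; at 7: 5 = 5; next = 4

5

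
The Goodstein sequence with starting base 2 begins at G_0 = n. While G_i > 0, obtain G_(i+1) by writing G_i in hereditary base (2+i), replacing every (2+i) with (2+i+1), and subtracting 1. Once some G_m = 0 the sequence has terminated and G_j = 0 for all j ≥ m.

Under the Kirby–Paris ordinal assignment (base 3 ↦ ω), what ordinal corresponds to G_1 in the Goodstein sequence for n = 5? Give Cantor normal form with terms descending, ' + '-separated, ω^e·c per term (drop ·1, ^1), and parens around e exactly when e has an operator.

ω^ω

i=0: 5 = 2^2 + 1 (b=2); 2→3: 3^3 + 1 = 28; 28−1 = 27
i=1: 27 = 3^3 (b=3); 3→4: 4^4 = 256; 256−1 = 255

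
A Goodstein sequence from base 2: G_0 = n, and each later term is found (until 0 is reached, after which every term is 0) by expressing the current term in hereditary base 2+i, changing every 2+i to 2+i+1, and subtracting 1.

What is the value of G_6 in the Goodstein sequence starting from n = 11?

134217727

G_0=11  [base 2] 2^(2 + 1) + 2 + 1  →[2↦3]→  3^(3 + 1) + 3 + 1 = 85  −1 ⇒ G_1=84
G_1=84  [base 3] 3^(3 + 1) + 3  →[3↦4]→  4^(4 + 1) + 4 = 1028  −1 ⇒ G_2=1027
G_2=1027  [base 4] 4^(4 + 1) + 3  →[4↦5]→  5^(5 + 1) + 3 = 15628  −1 ⇒ G_3=15627
G_3=15627  [base 5] 5^(5 + 1) + 2  →[5↦6]→  6^(6 + 1) + 2 = 279938  −1 ⇒ G_4=279937
G_4=279937  [base 6] 6^(6 + 1) + 1  →[6↦7]→  7^(7 + 1) + 1 = 5764802  −1 ⇒ G_5=5764801
G_5=5764801  [base 7] 7^(7 + 1)  →[7↦8]→  8^(8 + 1) = 134217728  −1 ⇒ G_6=134217727
G_6=134217727  [base 8] 7·8^8 + 7·8^7 + 7·8^6 + 7·8^5 + 7·8^4 + 7·8^3 + 7·8^2 + 7·8 + 7  →[8↦9]→  7·9^9 + 7·9^7 + 7·9^6 + 7·9^5 + 7·9^4 + 7·9^3 + 7·9^2 + 7·9 + 7 = 2749609303  −1 ⇒ G_7=2749609302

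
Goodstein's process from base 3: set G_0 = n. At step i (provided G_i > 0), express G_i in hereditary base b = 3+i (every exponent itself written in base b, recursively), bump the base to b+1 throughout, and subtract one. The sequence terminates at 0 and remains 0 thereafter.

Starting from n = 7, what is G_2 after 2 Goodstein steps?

9

7 —HB3→ 2·3 + 1 —bump→ 2·4 + 1 = 9 —(−1)→ 8
8 —HB4→ 2·4 —bump→ 2·5 = 10 —(−1)→ 9
9 —HB5→ 5 + 4 —bump→ 6 + 4 = 10 —(−1)→ 9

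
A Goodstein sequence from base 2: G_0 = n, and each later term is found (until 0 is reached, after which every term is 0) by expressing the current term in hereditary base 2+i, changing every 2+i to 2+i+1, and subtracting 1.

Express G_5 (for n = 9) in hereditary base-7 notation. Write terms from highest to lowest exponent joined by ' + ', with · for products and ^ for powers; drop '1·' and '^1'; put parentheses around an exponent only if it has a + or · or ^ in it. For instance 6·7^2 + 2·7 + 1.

9 —HB2→ 2^(2 + 1) + 1 —bump→ 3^(3 + 1) + 1 = 82 —(−1)→ 81
81 —HB3→ 3^(3 + 1) —bump→ 4^(4 + 1) = 1024 —(−1)→ 1023
1023 —HB4→ 3·4^4 + 3·4^3 + 3·4^2 + 3·4 + 3 —bump→ 3·5^5 + 3·5^3 + 3·5^2 + 3·5 + 3 = 9843 —(−1)→ 9842
9842 —HB5→ 3·5^5 + 3·5^3 + 3·5^2 + 3·5 + 2 —bump→ 3·6^6 + 3·6^3 + 3·6^2 + 3·6 + 2 = 140744 —(−1)→ 140743
140743 —HB6→ 3·6^6 + 3·6^3 + 3·6^2 + 3·6 + 1 —bump→ 3·7^7 + 3·7^3 + 3·7^2 + 3·7 + 1 = 2471827 —(−1)→ 2471826
2471826 —HB7→ 3·7^7 + 3·7^3 + 3·7^2 + 3·7 —bump→ 3·8^8 + 3·8^3 + 3·8^2 + 3·8 = 50333400 —(−1)→ 50333399

3·7^7 + 3·7^3 + 3·7^2 + 3·7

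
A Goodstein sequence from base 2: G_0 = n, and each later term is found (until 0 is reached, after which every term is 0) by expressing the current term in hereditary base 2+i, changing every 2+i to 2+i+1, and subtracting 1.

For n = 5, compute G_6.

G_0=5  [base 2] 2^2 + 1  →[2↦3]→  3^3 + 1 = 28  −1 ⇒ G_1=27
G_1=27  [base 3] 3^3  →[3↦4]→  4^4 = 256  −1 ⇒ G_2=255
G_2=255  [base 4] 3·4^3 + 3·4^2 + 3·4 + 3  →[4↦5]→  3·5^3 + 3·5^2 + 3·5 + 3 = 468  −1 ⇒ G_3=467
G_3=467  [base 5] 3·5^3 + 3·5^2 + 3·5 + 2  →[5↦6]→  3·6^3 + 3·6^2 + 3·6 + 2 = 776  −1 ⇒ G_4=775
G_4=775  [base 6] 3·6^3 + 3·6^2 + 3·6 + 1  →[6↦7]→  3·7^3 + 3·7^2 + 3·7 + 1 = 1198  −1 ⇒ G_5=1197
G_5=1197  [base 7] 3·7^3 + 3·7^2 + 3·7  →[7↦8]→  3·8^3 + 3·8^2 + 3·8 = 1752  −1 ⇒ G_6=1751
G_6=1751  [base 8] 3·8^3 + 3·8^2 + 2·8 + 7  →[8↦9]→  3·9^3 + 3·9^2 + 2·9 + 7 = 2455  −1 ⇒ G_7=2454

1751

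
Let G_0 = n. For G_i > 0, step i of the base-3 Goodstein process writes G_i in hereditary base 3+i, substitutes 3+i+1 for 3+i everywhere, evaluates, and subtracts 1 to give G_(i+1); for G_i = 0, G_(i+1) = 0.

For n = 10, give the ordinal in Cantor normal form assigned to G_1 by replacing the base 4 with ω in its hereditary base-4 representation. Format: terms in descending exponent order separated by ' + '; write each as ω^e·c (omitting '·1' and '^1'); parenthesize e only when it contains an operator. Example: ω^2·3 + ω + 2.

G_0 = 10. HB_3(10) = 3^2 + 1. Bump = 17. G_1 = 16.
G_1 = 16. HB_4(16) = 4^2. Bump = 25. G_2 = 24.

ω^2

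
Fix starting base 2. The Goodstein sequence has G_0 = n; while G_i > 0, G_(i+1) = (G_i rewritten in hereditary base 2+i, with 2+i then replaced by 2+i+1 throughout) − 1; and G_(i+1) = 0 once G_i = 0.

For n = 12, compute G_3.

12 —HB2→ 2^(2 + 1) + 2^2 —bump→ 3^(3 + 1) + 3^3 = 108 —(−1)→ 107
107 —HB3→ 3^(3 + 1) + 2·3^2 + 2·3 + 2 —bump→ 4^(4 + 1) + 2·4^2 + 2·4 + 2 = 1066 —(−1)→ 1065
1065 —HB4→ 4^(4 + 1) + 2·4^2 + 2·4 + 1 —bump→ 5^(5 + 1) + 2·5^2 + 2·5 + 1 = 15686 —(−1)→ 15685
15685 —HB5→ 5^(5 + 1) + 2·5^2 + 2·5 —bump→ 6^(6 + 1) + 2·6^2 + 2·6 = 280020 —(−1)→ 280019

15685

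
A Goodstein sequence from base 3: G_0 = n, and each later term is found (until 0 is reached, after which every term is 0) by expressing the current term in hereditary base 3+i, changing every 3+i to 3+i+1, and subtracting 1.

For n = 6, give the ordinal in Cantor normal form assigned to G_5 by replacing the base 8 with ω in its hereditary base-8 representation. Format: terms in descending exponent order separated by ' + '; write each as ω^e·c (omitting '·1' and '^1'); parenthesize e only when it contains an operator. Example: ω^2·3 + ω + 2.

[0] 6 ≡ 2·3 (base 3). Lift 4: 8. −1: 7.
[1] 7 ≡ 4 + 3 (base 4). Lift 5: 8. −1: 7.
[2] 7 ≡ 5 + 2 (base 5). Lift 6: 8. −1: 7.
[3] 7 ≡ 6 + 1 (base 6). Lift 7: 8. −1: 7.
[4] 7 ≡ 7 (base 7). Lift 8: 8. −1: 7.
[5] 7 ≡ 7 (base 8). Lift 9: 7. −1: 6.

7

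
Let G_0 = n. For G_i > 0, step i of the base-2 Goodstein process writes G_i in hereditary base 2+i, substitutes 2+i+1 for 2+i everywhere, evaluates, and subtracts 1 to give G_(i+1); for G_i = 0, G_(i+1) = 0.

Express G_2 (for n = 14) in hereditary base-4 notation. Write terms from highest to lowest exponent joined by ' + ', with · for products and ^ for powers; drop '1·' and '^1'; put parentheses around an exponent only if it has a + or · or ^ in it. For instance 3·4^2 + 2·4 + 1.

4^(4 + 1) + 4^4 + 1

(0) 14|_2 = 2^(2 + 1) + 2^2 + 2 ↦ 3^(3 + 1) + 3^3 + 3|_3 = 111 ⇒ 110
(1) 110|_3 = 3^(3 + 1) + 3^3 + 2 ↦ 4^(4 + 1) + 4^4 + 2|_4 = 1282 ⇒ 1281
(2) 1281|_4 = 4^(4 + 1) + 4^4 + 1 ↦ 5^(5 + 1) + 5^5 + 1|_5 = 18751 ⇒ 18750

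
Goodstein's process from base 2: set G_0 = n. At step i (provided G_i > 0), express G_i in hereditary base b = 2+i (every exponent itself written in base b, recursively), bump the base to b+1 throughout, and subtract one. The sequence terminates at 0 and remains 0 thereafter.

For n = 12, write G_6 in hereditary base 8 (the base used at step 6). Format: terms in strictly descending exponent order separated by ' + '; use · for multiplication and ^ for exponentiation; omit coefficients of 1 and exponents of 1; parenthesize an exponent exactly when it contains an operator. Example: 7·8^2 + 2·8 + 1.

i=0: 12 = 2^(2 + 1) + 2^2 (b=2); 2→3: 3^(3 + 1) + 3^3 = 108; 108−1 = 107
i=1: 107 = 3^(3 + 1) + 2·3^2 + 2·3 + 2 (b=3); 3→4: 4^(4 + 1) + 2·4^2 + 2·4 + 2 = 1066; 1066−1 = 1065
i=2: 1065 = 4^(4 + 1) + 2·4^2 + 2·4 + 1 (b=4); 4→5: 5^(5 + 1) + 2·5^2 + 2·5 + 1 = 15686; 15686−1 = 15685
i=3: 15685 = 5^(5 + 1) + 2·5^2 + 2·5 (b=5); 5→6: 6^(6 + 1) + 2·6^2 + 2·6 = 280020; 280020−1 = 280019
i=4: 280019 = 6^(6 + 1) + 2·6^2 + 6 + 5 (b=6); 6→7: 7^(7 + 1) + 2·7^2 + 7 + 5 = 5764911; 5764911−1 = 5764910
i=5: 5764910 = 7^(7 + 1) + 2·7^2 + 7 + 4 (b=7); 7→8: 8^(8 + 1) + 2·8^2 + 8 + 4 = 134217868; 134217868−1 = 134217867
i=6: 134217867 = 8^(8 + 1) + 2·8^2 + 8 + 3 (b=8); 8→9: 9^(9 + 1) + 2·9^2 + 9 + 3 = 3486784575; 3486784575−1 = 3486784574

8^(8 + 1) + 2·8^2 + 8 + 3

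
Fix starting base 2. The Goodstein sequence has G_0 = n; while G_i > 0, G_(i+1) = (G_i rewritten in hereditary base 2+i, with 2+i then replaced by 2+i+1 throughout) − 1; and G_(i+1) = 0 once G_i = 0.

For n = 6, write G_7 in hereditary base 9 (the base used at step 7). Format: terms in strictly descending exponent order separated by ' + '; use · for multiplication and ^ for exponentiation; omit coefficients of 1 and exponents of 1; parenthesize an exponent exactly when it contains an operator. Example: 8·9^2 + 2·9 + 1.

5·9^5 + 5·9^4 + 5·9^3 + 5·9^2 + 5·9 + 2

6 —HB2→ 2^2 + 2 —bump→ 3^3 + 3 = 30 —(−1)→ 29
29 —HB3→ 3^3 + 2 —bump→ 4^4 + 2 = 258 —(−1)→ 257
257 —HB4→ 4^4 + 1 —bump→ 5^5 + 1 = 3126 —(−1)→ 3125
3125 —HB5→ 5^5 —bump→ 6^6 = 46656 —(−1)→ 46655
46655 —HB6→ 5·6^5 + 5·6^4 + 5·6^3 + 5·6^2 + 5·6 + 5 —bump→ 5·7^5 + 5·7^4 + 5·7^3 + 5·7^2 + 5·7 + 5 = 98040 —(−1)→ 98039
98039 —HB7→ 5·7^5 + 5·7^4 + 5·7^3 + 5·7^2 + 5·7 + 4 —bump→ 5·8^5 + 5·8^4 + 5·8^3 + 5·8^2 + 5·8 + 4 = 187244 —(−1)→ 187243
187243 —HB8→ 5·8^5 + 5·8^4 + 5·8^3 + 5·8^2 + 5·8 + 3 —bump→ 5·9^5 + 5·9^4 + 5·9^3 + 5·9^2 + 5·9 + 3 = 332148 —(−1)→ 332147
332147 —HB9→ 5·9^5 + 5·9^4 + 5·9^3 + 5·9^2 + 5·9 + 2 —bump→ 5·10^5 + 5·10^4 + 5·10^3 + 5·10^2 + 5·10 + 2 = 555552 —(−1)→ 555551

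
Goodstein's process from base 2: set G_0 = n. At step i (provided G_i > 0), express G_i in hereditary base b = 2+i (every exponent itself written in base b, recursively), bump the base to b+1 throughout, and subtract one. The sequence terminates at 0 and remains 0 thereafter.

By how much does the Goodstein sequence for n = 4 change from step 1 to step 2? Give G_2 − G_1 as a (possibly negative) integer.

base 2: 4 = 2^2; at 3: 3^3 = 27; next = 26
base 3: 26 = 2·3^2 + 2·3 + 2; at 4: 2·4^2 + 2·4 + 2 = 42; next = 41

15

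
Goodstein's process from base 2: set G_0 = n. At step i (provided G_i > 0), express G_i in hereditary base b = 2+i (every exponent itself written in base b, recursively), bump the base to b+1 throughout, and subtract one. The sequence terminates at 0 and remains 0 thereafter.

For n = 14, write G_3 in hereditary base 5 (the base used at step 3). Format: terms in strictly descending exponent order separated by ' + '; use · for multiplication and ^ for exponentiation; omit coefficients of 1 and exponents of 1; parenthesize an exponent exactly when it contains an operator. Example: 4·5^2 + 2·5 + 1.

5^(5 + 1) + 5^5

14 —HB2→ 2^(2 + 1) + 2^2 + 2 —bump→ 3^(3 + 1) + 3^3 + 3 = 111 —(−1)→ 110
110 —HB3→ 3^(3 + 1) + 3^3 + 2 —bump→ 4^(4 + 1) + 4^4 + 2 = 1282 —(−1)→ 1281
1281 —HB4→ 4^(4 + 1) + 4^4 + 1 —bump→ 5^(5 + 1) + 5^5 + 1 = 18751 —(−1)→ 18750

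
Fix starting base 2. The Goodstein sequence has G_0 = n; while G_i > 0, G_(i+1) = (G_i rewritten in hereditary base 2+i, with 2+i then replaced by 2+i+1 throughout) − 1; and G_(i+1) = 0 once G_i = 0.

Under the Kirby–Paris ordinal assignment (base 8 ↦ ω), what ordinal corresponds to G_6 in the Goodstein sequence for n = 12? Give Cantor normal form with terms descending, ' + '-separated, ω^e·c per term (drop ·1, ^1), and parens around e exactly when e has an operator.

G_0=12  [base 2] 2^(2 + 1) + 2^2  →[2↦3]→  3^(3 + 1) + 3^3 = 108  −1 ⇒ G_1=107
G_1=107  [base 3] 3^(3 + 1) + 2·3^2 + 2·3 + 2  →[3↦4]→  4^(4 + 1) + 2·4^2 + 2·4 + 2 = 1066  −1 ⇒ G_2=1065
G_2=1065  [base 4] 4^(4 + 1) + 2·4^2 + 2·4 + 1  →[4↦5]→  5^(5 + 1) + 2·5^2 + 2·5 + 1 = 15686  −1 ⇒ G_3=15685
G_3=15685  [base 5] 5^(5 + 1) + 2·5^2 + 2·5  →[5↦6]→  6^(6 + 1) + 2·6^2 + 2·6 = 280020  −1 ⇒ G_4=280019
G_4=280019  [base 6] 6^(6 + 1) + 2·6^2 + 6 + 5  →[6↦7]→  7^(7 + 1) + 2·7^2 + 7 + 5 = 5764911  −1 ⇒ G_5=5764910
G_5=5764910  [base 7] 7^(7 + 1) + 2·7^2 + 7 + 4  →[7↦8]→  8^(8 + 1) + 2·8^2 + 8 + 4 = 134217868  −1 ⇒ G_6=134217867
G_6=134217867  [base 8] 8^(8 + 1) + 2·8^2 + 8 + 3  →[8↦9]→  9^(9 + 1) + 2·9^2 + 9 + 3 = 3486784575  −1 ⇒ G_7=3486784574

ω^(ω + 1) + ω^2·2 + ω + 3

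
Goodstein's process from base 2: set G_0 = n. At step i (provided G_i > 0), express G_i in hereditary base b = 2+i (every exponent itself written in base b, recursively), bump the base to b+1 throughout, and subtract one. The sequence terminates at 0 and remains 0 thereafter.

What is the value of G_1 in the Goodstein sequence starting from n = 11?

11 —HB2→ 2^(2 + 1) + 2 + 1 —bump→ 3^(3 + 1) + 3 + 1 = 85 —(−1)→ 84
84 —HB3→ 3^(3 + 1) + 3 —bump→ 4^(4 + 1) + 4 = 1028 —(−1)→ 1027

84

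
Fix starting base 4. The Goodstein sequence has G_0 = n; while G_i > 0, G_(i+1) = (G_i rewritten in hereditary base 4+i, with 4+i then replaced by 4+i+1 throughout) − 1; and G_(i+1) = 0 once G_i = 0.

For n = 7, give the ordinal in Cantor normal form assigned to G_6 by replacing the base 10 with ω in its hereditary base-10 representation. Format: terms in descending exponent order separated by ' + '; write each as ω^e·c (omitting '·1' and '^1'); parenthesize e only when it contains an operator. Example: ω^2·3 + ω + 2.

step 0: 7 = 4 + 3; sub 5 for 4: 5 + 3; = 8; G_1 = 8−1 = 7
step 1: 7 = 5 + 2; sub 6 for 5: 6 + 2; = 8; G_2 = 8−1 = 7
step 2: 7 = 6 + 1; sub 7 for 6: 7 + 1; = 8; G_3 = 8−1 = 7
step 3: 7 = 7; sub 8 for 7: 8; = 8; G_4 = 8−1 = 7
step 4: 7 = 7; sub 9 for 8: 7; = 7; G_5 = 7−1 = 6
step 5: 6 = 6; sub 10 for 9: 6; = 6; G_6 = 6−1 = 5

5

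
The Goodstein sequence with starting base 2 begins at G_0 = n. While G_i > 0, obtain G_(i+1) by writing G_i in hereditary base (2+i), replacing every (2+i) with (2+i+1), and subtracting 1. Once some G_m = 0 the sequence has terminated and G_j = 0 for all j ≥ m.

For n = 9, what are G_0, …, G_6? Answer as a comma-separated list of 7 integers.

9, 81, 1023, 9842, 140743, 2471826, 50333399

G_0 = 9. HB_2(9) = 2^(2 + 1) + 1. Bump = 82. G_1 = 81.
G_1 = 81. HB_3(81) = 3^(3 + 1). Bump = 1024. G_2 = 1023.
G_2 = 1023. HB_4(1023) = 3·4^4 + 3·4^3 + 3·4^2 + 3·4 + 3. Bump = 9843. G_3 = 9842.
G_3 = 9842. HB_5(9842) = 3·5^5 + 3·5^3 + 3·5^2 + 3·5 + 2. Bump = 140744. G_4 = 140743.
G_4 = 140743. HB_6(140743) = 3·6^6 + 3·6^3 + 3·6^2 + 3·6 + 1. Bump = 2471827. G_5 = 2471826.
G_5 = 2471826. HB_7(2471826) = 3·7^7 + 3·7^3 + 3·7^2 + 3·7. Bump = 50333400. G_6 = 50333399.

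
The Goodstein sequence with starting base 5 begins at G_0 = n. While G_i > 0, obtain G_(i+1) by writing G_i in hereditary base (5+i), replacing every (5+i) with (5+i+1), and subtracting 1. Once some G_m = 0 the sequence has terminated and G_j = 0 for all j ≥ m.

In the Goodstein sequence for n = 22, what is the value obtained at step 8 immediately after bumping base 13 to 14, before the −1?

44

(0) 22|_5 = 4·5 + 2 ↦ 4·6 + 2|_6 = 26 ⇒ 25
(1) 25|_6 = 4·6 + 1 ↦ 4·7 + 1|_7 = 29 ⇒ 28
(2) 28|_7 = 4·7 ↦ 4·8|_8 = 32 ⇒ 31
(3) 31|_8 = 3·8 + 7 ↦ 3·9 + 7|_9 = 34 ⇒ 33
(4) 33|_9 = 3·9 + 6 ↦ 3·10 + 6|_10 = 36 ⇒ 35
(5) 35|_10 = 3·10 + 5 ↦ 3·11 + 5|_11 = 38 ⇒ 37
(6) 37|_11 = 3·11 + 4 ↦ 3·12 + 4|_12 = 40 ⇒ 39
(7) 39|_12 = 3·12 + 3 ↦ 3·13 + 3|_13 = 42 ⇒ 41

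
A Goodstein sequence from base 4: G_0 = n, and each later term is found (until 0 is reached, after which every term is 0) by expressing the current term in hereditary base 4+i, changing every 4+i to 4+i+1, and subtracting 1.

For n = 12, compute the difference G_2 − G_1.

1

[0] 12 ≡ 3·4 (base 4). Lift 5: 15. −1: 14.
[1] 14 ≡ 2·5 + 4 (base 5). Lift 6: 16. −1: 15.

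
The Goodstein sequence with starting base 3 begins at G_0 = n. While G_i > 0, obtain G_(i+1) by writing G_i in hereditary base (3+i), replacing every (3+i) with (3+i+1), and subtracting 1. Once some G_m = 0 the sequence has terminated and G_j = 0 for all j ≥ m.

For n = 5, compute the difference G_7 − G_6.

(0) 5|_3 = 3 + 2 ↦ 4 + 2|_4 = 6 ⇒ 5
(1) 5|_4 = 4 + 1 ↦ 5 + 1|_5 = 6 ⇒ 5
(2) 5|_5 = 5 ↦ 6|_6 = 6 ⇒ 5
(3) 5|_6 = 5 ↦ 5|_7 = 5 ⇒ 4
(4) 4|_7 = 4 ↦ 4|_8 = 4 ⇒ 3
(5) 3|_8 = 3 ↦ 3|_9 = 3 ⇒ 2
(6) 2|_9 = 2 ↦ 2|_10 = 2 ⇒ 1

-1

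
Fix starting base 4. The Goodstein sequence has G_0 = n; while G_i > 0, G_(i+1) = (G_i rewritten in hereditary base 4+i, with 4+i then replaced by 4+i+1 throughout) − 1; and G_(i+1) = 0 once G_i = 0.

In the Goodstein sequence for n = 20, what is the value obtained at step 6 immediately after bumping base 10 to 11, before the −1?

108

G_0=20  [base 4] 4^2 + 4  →[4↦5]→  5^2 + 5 = 30  −1 ⇒ G_1=29
G_1=29  [base 5] 5^2 + 4  →[5↦6]→  6^2 + 4 = 40  −1 ⇒ G_2=39
G_2=39  [base 6] 6^2 + 3  →[6↦7]→  7^2 + 3 = 52  −1 ⇒ G_3=51
G_3=51  [base 7] 7^2 + 2  →[7↦8]→  8^2 + 2 = 66  −1 ⇒ G_4=65
G_4=65  [base 8] 8^2 + 1  →[8↦9]→  9^2 + 1 = 82  −1 ⇒ G_5=81
G_5=81  [base 9] 9^2  →[9↦10]→  10^2 = 100  −1 ⇒ G_6=99
G_6=99  [base 10] 9·10 + 9  →[10↦11]→  9·11 + 9 = 108  −1 ⇒ G_7=107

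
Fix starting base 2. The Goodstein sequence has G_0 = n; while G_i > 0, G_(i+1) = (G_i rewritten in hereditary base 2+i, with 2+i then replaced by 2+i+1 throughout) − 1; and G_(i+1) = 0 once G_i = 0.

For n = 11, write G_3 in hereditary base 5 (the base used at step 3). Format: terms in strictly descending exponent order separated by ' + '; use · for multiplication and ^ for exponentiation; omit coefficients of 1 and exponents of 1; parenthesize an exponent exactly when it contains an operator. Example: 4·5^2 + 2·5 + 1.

5^(5 + 1) + 2

(0) 11|_2 = 2^(2 + 1) + 2 + 1 ↦ 3^(3 + 1) + 3 + 1|_3 = 85 ⇒ 84
(1) 84|_3 = 3^(3 + 1) + 3 ↦ 4^(4 + 1) + 4|_4 = 1028 ⇒ 1027
(2) 1027|_4 = 4^(4 + 1) + 3 ↦ 5^(5 + 1) + 3|_5 = 15628 ⇒ 15627
(3) 15627|_5 = 5^(5 + 1) + 2 ↦ 6^(6 + 1) + 2|_6 = 279938 ⇒ 279937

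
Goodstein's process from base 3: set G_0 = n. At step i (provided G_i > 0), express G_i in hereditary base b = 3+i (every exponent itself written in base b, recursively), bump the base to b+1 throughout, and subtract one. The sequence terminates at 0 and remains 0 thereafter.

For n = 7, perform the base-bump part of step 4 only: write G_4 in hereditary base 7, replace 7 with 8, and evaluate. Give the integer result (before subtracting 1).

(0) 7|_3 = 2·3 + 1 ↦ 2·4 + 1|_4 = 9 ⇒ 8
(1) 8|_4 = 2·4 ↦ 2·5|_5 = 10 ⇒ 9
(2) 9|_5 = 5 + 4 ↦ 6 + 4|_6 = 10 ⇒ 9
(3) 9|_6 = 6 + 3 ↦ 7 + 3|_7 = 10 ⇒ 9
(4) 9|_7 = 7 + 2 ↦ 8 + 2|_8 = 10 ⇒ 9

10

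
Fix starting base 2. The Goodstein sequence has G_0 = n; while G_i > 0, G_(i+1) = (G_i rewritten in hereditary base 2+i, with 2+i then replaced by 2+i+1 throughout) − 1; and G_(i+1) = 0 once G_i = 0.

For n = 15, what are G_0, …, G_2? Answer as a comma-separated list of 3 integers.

base 2: 15 = 2^(2 + 1) + 2^2 + 2 + 1; at 3: 3^(3 + 1) + 3^3 + 3 + 1 = 112; next = 111
base 3: 111 = 3^(3 + 1) + 3^3 + 3; at 4: 4^(4 + 1) + 4^4 + 4 = 1284; next = 1283

15, 111, 1283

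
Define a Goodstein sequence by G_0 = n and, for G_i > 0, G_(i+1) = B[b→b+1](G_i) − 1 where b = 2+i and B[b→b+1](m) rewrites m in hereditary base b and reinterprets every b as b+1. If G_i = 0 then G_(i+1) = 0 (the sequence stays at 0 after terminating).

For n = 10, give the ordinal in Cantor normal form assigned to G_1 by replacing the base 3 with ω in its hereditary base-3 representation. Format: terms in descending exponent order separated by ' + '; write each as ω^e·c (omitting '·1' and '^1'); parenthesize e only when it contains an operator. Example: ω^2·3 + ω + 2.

ω^(ω + 1) + 2

base 2: 10 = 2^(2 + 1) + 2; at 3: 3^(3 + 1) + 3 = 84; next = 83
base 3: 83 = 3^(3 + 1) + 2; at 4: 4^(4 + 1) + 2 = 1026; next = 1025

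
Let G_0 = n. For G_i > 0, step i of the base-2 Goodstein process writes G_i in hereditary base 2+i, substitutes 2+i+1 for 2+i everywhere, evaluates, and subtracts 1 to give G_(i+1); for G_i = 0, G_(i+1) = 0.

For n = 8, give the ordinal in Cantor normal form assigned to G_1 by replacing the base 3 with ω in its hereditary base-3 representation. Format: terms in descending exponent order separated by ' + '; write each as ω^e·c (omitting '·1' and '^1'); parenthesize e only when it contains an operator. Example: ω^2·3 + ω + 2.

ω^ω·2 + ω^2·2 + ω·2 + 2

8 —HB2→ 2^(2 + 1) —bump→ 3^(3 + 1) = 81 —(−1)→ 80
80 —HB3→ 2·3^3 + 2·3^2 + 2·3 + 2 —bump→ 2·4^4 + 2·4^2 + 2·4 + 2 = 554 —(−1)→ 553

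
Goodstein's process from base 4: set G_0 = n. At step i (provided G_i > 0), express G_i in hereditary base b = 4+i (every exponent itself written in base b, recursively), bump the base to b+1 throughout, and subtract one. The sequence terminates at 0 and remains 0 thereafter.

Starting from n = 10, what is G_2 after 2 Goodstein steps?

12

step 0: 10 = 2·4 + 2; sub 5 for 4: 2·5 + 2; = 12; G_1 = 12−1 = 11
step 1: 11 = 2·5 + 1; sub 6 for 5: 2·6 + 1; = 13; G_2 = 13−1 = 12
step 2: 12 = 2·6; sub 7 for 6: 2·7; = 14; G_3 = 14−1 = 13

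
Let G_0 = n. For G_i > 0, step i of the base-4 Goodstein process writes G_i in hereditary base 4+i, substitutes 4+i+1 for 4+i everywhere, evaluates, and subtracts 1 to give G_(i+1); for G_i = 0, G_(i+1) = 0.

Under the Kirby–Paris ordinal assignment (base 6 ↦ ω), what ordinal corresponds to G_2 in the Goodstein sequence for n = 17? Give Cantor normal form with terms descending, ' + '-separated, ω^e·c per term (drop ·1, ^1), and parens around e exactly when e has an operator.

step 0: 17 = 4^2 + 1; sub 5 for 4: 5^2 + 1; = 26; G_1 = 26−1 = 25
step 1: 25 = 5^2; sub 6 for 5: 6^2; = 36; G_2 = 36−1 = 35
step 2: 35 = 5·6 + 5; sub 7 for 6: 5·7 + 5; = 40; G_3 = 40−1 = 39

ω·5 + 5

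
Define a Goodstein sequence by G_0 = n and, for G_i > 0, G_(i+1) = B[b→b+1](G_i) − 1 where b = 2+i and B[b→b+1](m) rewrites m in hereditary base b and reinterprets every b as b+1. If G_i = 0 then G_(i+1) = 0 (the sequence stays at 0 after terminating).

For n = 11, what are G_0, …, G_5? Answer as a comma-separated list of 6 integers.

11, 84, 1027, 15627, 279937, 5764801

step 0: 11 = 2^(2 + 1) + 2 + 1; sub 3 for 2: 3^(3 + 1) + 3 + 1; = 85; G_1 = 85−1 = 84
step 1: 84 = 3^(3 + 1) + 3; sub 4 for 3: 4^(4 + 1) + 4; = 1028; G_2 = 1028−1 = 1027
step 2: 1027 = 4^(4 + 1) + 3; sub 5 for 4: 5^(5 + 1) + 3; = 15628; G_3 = 15628−1 = 15627
step 3: 15627 = 5^(5 + 1) + 2; sub 6 for 5: 6^(6 + 1) + 2; = 279938; G_4 = 279938−1 = 279937
step 4: 279937 = 6^(6 + 1) + 1; sub 7 for 6: 7^(7 + 1) + 1; = 5764802; G_5 = 5764802−1 = 5764801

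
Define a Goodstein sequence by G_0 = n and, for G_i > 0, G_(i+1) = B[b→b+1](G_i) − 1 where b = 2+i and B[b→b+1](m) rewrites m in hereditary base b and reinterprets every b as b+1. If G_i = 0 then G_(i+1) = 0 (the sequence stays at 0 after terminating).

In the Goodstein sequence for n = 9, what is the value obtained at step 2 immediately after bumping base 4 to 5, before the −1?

9 —HB2→ 2^(2 + 1) + 1 —bump→ 3^(3 + 1) + 1 = 82 —(−1)→ 81
81 —HB3→ 3^(3 + 1) —bump→ 4^(4 + 1) = 1024 —(−1)→ 1023
1023 —HB4→ 3·4^4 + 3·4^3 + 3·4^2 + 3·4 + 3 —bump→ 3·5^5 + 3·5^3 + 3·5^2 + 3·5 + 3 = 9843 —(−1)→ 9842

9843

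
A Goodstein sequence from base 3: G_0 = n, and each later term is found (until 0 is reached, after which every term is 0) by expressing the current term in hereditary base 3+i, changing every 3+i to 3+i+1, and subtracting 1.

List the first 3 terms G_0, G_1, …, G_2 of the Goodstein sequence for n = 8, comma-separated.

8, 9, 10

(0) 8|_3 = 2·3 + 2 ↦ 2·4 + 2|_4 = 10 ⇒ 9
(1) 9|_4 = 2·4 + 1 ↦ 2·5 + 1|_5 = 11 ⇒ 10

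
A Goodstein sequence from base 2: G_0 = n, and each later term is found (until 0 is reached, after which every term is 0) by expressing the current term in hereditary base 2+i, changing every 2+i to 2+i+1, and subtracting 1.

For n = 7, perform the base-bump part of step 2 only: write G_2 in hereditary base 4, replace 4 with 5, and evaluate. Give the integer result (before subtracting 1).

i=0: 7 = 2^2 + 2 + 1 (b=2); 2→3: 3^3 + 3 + 1 = 31; 31−1 = 30
i=1: 30 = 3^3 + 3 (b=3); 3→4: 4^4 + 4 = 260; 260−1 = 259

3128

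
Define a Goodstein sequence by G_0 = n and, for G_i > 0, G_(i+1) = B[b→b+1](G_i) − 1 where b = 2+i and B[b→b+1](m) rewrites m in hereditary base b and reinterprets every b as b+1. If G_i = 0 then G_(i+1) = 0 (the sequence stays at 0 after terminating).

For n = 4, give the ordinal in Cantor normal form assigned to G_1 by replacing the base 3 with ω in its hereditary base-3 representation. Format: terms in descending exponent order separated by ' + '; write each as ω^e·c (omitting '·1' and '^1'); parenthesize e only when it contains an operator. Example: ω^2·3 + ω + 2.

ω^2·2 + ω·2 + 2

[0] 4 ≡ 2^2 (base 2). Lift 3: 27. −1: 26.
[1] 26 ≡ 2·3^2 + 2·3 + 2 (base 3). Lift 4: 42. −1: 41.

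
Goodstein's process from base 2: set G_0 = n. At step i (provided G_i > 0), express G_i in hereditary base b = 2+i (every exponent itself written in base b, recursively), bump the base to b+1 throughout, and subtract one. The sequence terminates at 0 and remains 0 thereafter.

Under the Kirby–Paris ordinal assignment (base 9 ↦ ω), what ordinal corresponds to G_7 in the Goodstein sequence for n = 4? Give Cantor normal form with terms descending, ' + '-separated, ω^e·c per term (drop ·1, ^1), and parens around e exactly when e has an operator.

G_0=4  [base 2] 2^2  →[2↦3]→  3^3 = 27  −1 ⇒ G_1=26
G_1=26  [base 3] 2·3^2 + 2·3 + 2  →[3↦4]→  2·4^2 + 2·4 + 2 = 42  −1 ⇒ G_2=41
G_2=41  [base 4] 2·4^2 + 2·4 + 1  →[4↦5]→  2·5^2 + 2·5 + 1 = 61  −1 ⇒ G_3=60
G_3=60  [base 5] 2·5^2 + 2·5  →[5↦6]→  2·6^2 + 2·6 = 84  −1 ⇒ G_4=83
G_4=83  [base 6] 2·6^2 + 6 + 5  →[6↦7]→  2·7^2 + 7 + 5 = 110  −1 ⇒ G_5=109
G_5=109  [base 7] 2·7^2 + 7 + 4  →[7↦8]→  2·8^2 + 8 + 4 = 140  −1 ⇒ G_6=139
G_6=139  [base 8] 2·8^2 + 8 + 3  →[8↦9]→  2·9^2 + 9 + 3 = 174  −1 ⇒ G_7=173
G_7=173  [base 9] 2·9^2 + 9 + 2  →[9↦10]→  2·10^2 + 10 + 2 = 212  −1 ⇒ G_8=211

ω^2·2 + ω + 2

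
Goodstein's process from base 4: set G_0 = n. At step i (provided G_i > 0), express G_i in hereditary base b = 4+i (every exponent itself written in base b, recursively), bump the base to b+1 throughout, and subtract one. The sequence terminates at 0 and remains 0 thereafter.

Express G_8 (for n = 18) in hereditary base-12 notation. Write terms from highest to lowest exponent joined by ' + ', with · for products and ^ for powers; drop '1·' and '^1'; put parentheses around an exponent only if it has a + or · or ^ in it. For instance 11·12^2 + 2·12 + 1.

base 4: 18 = 4^2 + 2; at 5: 5^2 + 2 = 27; next = 26
base 5: 26 = 5^2 + 1; at 6: 6^2 + 1 = 37; next = 36
base 6: 36 = 6^2; at 7: 7^2 = 49; next = 48
base 7: 48 = 6·7 + 6; at 8: 6·8 + 6 = 54; next = 53
base 8: 53 = 6·8 + 5; at 9: 6·9 + 5 = 59; next = 58
base 9: 58 = 6·9 + 4; at 10: 6·10 + 4 = 64; next = 63
base 10: 63 = 6·10 + 3; at 11: 6·11 + 3 = 69; next = 68
base 11: 68 = 6·11 + 2; at 12: 6·12 + 2 = 74; next = 73
base 12: 73 = 6·12 + 1; at 13: 6·13 + 1 = 79; next = 78

6·12 + 1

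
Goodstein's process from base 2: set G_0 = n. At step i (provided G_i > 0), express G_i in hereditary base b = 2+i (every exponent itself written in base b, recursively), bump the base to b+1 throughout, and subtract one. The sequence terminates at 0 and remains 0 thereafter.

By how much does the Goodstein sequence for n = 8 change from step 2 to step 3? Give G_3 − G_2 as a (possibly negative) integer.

[0] 8 ≡ 2^(2 + 1) (base 2). Lift 3: 81. −1: 80.
[1] 80 ≡ 2·3^3 + 2·3^2 + 2·3 + 2 (base 3). Lift 4: 554. −1: 553.
[2] 553 ≡ 2·4^4 + 2·4^2 + 2·4 + 1 (base 4). Lift 5: 6311. −1: 6310.

5757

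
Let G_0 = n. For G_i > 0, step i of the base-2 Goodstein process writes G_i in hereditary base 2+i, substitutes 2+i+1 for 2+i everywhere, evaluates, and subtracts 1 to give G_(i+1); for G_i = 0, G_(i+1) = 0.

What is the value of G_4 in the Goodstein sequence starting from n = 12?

280019

12 —HB2→ 2^(2 + 1) + 2^2 —bump→ 3^(3 + 1) + 3^3 = 108 —(−1)→ 107
107 —HB3→ 3^(3 + 1) + 2·3^2 + 2·3 + 2 —bump→ 4^(4 + 1) + 2·4^2 + 2·4 + 2 = 1066 —(−1)→ 1065
1065 —HB4→ 4^(4 + 1) + 2·4^2 + 2·4 + 1 —bump→ 5^(5 + 1) + 2·5^2 + 2·5 + 1 = 15686 —(−1)→ 15685
15685 —HB5→ 5^(5 + 1) + 2·5^2 + 2·5 —bump→ 6^(6 + 1) + 2·6^2 + 2·6 = 280020 —(−1)→ 280019
280019 —HB6→ 6^(6 + 1) + 2·6^2 + 6 + 5 —bump→ 7^(7 + 1) + 2·7^2 + 7 + 5 = 5764911 —(−1)→ 5764910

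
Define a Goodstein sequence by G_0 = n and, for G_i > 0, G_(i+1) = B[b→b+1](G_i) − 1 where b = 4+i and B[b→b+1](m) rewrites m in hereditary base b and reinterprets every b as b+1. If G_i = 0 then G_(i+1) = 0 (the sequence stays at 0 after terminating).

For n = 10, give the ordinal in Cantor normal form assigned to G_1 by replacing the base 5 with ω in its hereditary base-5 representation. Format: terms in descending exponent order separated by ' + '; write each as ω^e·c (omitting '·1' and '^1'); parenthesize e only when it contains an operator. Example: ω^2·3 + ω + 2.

G_0 = 10. HB_4(10) = 2·4 + 2. Bump = 12. G_1 = 11.
G_1 = 11. HB_5(11) = 2·5 + 1. Bump = 13. G_2 = 12.

ω·2 + 1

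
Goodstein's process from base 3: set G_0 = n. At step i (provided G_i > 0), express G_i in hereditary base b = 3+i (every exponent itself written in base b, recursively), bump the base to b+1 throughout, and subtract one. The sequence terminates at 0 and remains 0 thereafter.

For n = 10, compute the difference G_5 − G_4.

3

G_0=10  [base 3] 3^2 + 1  →[3↦4]→  4^2 + 1 = 17  −1 ⇒ G_1=16
G_1=16  [base 4] 4^2  →[4↦5]→  5^2 = 25  −1 ⇒ G_2=24
G_2=24  [base 5] 4·5 + 4  →[5↦6]→  4·6 + 4 = 28  −1 ⇒ G_3=27
G_3=27  [base 6] 4·6 + 3  →[6↦7]→  4·7 + 3 = 31  −1 ⇒ G_4=30
G_4=30  [base 7] 4·7 + 2  →[7↦8]→  4·8 + 2 = 34  −1 ⇒ G_5=33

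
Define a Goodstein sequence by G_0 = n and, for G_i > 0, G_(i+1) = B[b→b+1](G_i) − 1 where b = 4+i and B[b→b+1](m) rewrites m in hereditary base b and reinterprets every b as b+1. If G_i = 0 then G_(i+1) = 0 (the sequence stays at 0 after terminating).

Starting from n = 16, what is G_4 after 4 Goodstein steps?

step 0: 16 = 4^2; sub 5 for 4: 5^2; = 25; G_1 = 25−1 = 24
step 1: 24 = 4·5 + 4; sub 6 for 5: 4·6 + 4; = 28; G_2 = 28−1 = 27
step 2: 27 = 4·6 + 3; sub 7 for 6: 4·7 + 3; = 31; G_3 = 31−1 = 30
step 3: 30 = 4·7 + 2; sub 8 for 7: 4·8 + 2; = 34; G_4 = 34−1 = 33
step 4: 33 = 4·8 + 1; sub 9 for 8: 4·9 + 1; = 37; G_5 = 37−1 = 36

33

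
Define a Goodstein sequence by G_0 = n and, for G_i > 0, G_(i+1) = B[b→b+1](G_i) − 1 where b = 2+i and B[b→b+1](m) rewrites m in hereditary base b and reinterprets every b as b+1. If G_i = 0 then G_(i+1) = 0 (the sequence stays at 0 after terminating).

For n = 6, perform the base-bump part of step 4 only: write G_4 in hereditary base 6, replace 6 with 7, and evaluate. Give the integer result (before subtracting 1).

98040

i=0: 6 = 2^2 + 2 (b=2); 2→3: 3^3 + 3 = 30; 30−1 = 29
i=1: 29 = 3^3 + 2 (b=3); 3→4: 4^4 + 2 = 258; 258−1 = 257
i=2: 257 = 4^4 + 1 (b=4); 4→5: 5^5 + 1 = 3126; 3126−1 = 3125
i=3: 3125 = 5^5 (b=5); 5→6: 6^6 = 46656; 46656−1 = 46655
i=4: 46655 = 5·6^5 + 5·6^4 + 5·6^3 + 5·6^2 + 5·6 + 5 (b=6); 6→7: 5·7^5 + 5·7^4 + 5·7^3 + 5·7^2 + 5·7 + 5 = 98040; 98040−1 = 98039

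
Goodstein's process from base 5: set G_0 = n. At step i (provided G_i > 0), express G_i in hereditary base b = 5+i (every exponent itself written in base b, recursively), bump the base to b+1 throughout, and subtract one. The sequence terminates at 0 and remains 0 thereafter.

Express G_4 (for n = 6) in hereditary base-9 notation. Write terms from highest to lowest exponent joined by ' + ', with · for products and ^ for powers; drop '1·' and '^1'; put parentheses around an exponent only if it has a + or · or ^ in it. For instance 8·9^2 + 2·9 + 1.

step 0: 6 = 5 + 1; sub 6 for 5: 6 + 1; = 7; G_1 = 7−1 = 6
step 1: 6 = 6; sub 7 for 6: 7; = 7; G_2 = 7−1 = 6
step 2: 6 = 6; sub 8 for 7: 6; = 6; G_3 = 6−1 = 5
step 3: 5 = 5; sub 9 for 8: 5; = 5; G_4 = 5−1 = 4
step 4: 4 = 4; sub 10 for 9: 4; = 4; G_5 = 4−1 = 3

4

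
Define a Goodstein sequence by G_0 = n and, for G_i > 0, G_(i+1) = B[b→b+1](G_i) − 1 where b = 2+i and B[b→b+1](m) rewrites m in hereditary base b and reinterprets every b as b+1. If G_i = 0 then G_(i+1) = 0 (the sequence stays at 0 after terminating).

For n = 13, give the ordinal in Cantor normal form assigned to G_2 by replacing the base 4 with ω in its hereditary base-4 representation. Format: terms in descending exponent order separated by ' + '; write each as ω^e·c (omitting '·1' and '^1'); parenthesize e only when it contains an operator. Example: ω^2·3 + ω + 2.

i=0: 13 = 2^(2 + 1) + 2^2 + 1 (b=2); 2→3: 3^(3 + 1) + 3^3 + 1 = 109; 109−1 = 108
i=1: 108 = 3^(3 + 1) + 3^3 (b=3); 3→4: 4^(4 + 1) + 4^4 = 1280; 1280−1 = 1279
i=2: 1279 = 4^(4 + 1) + 3·4^3 + 3·4^2 + 3·4 + 3 (b=4); 4→5: 5^(5 + 1) + 3·5^3 + 3·5^2 + 3·5 + 3 = 16093; 16093−1 = 16092

ω^(ω + 1) + ω^3·3 + ω^2·3 + ω·3 + 3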